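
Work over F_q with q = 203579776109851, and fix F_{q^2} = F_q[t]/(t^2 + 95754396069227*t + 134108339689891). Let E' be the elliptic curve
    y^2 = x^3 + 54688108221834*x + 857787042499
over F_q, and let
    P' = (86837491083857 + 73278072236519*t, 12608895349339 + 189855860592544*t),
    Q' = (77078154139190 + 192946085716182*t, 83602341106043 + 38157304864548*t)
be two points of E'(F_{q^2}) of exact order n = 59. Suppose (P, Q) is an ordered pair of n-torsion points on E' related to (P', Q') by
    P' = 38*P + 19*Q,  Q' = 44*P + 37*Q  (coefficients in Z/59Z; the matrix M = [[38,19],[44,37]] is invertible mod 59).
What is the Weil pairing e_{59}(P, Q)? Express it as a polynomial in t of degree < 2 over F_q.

54181769079133 + 150046787011754*t

e_{59} is bilinear + alternating on E[59], so e_{59}(38*P + 19*Q, 44*P + 37*Q) = e_{59}(P,Q)^(38*37-19*44).
Hence e(P,Q) = e(P',Q')^{56} where 56 = 39^{-1} mod 59.
6-bit Miller (111011) on E'/F_{203579776109851} with a'=54688108221834, b'=857787042499: accumulate tangent/chord ratios at Q'+S and P'+S'.
So e_{59}(P',Q') = 56467579858076 + 156037572197601*t.
e_{59}(P,Q) = (56467579858076 + 156037572197601*t)^{56} = 54181769079133 + 150046787011754*t.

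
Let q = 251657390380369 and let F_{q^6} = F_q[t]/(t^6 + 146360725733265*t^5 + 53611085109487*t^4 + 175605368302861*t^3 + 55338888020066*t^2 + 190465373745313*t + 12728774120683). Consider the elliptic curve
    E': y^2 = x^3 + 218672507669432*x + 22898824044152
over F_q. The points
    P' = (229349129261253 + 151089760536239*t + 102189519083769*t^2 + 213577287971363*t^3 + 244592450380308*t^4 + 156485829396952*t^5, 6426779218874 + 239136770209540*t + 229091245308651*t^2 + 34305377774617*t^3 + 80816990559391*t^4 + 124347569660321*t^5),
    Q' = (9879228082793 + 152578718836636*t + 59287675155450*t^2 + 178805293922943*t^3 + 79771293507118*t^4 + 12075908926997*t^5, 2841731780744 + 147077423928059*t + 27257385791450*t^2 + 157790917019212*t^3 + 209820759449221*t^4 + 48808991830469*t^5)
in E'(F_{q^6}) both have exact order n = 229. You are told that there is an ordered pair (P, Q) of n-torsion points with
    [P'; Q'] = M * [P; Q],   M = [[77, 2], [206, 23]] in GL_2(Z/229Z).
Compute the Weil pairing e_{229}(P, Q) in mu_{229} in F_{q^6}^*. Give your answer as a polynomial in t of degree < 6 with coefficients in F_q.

e_{229} is bilinear + alternating on E[229], so e_{229}(77*P + 2*Q, 206*P + 23*Q) = e_{229}(P,Q)^(77*23-2*206).
det(M) mod 229 = 214; its inverse in (Z/229)^* is 61 (check: 214*61 mod 229 = 1).
Miller loop for e_{229} over F_{251657390380369^6}: bits of 229 = 11100101; 7 double steps + 4 add steps, l/v at each.
Miller gives e_{229}(P',Q') = 162089026046543 + 12871582121030*t + 37724926679327*t^2 + 150162285759660*t^3 + 220223212178849*t^4 + 178762898175241*t^5 in F_{251657390380369^6}.
Raise to 61: e(P,Q) = 229878559035377 + 243052520913666*t + 127773851889984*t^2 + 21407480830541*t^3 + 80531984266714*t^4 + 98535328367822*t^5 in mu_{229}.

229878559035377 + 243052520913666*t + 127773851889984*t^2 + 21407480830541*t^3 + 80531984266714*t^4 + 98535328367822*t^5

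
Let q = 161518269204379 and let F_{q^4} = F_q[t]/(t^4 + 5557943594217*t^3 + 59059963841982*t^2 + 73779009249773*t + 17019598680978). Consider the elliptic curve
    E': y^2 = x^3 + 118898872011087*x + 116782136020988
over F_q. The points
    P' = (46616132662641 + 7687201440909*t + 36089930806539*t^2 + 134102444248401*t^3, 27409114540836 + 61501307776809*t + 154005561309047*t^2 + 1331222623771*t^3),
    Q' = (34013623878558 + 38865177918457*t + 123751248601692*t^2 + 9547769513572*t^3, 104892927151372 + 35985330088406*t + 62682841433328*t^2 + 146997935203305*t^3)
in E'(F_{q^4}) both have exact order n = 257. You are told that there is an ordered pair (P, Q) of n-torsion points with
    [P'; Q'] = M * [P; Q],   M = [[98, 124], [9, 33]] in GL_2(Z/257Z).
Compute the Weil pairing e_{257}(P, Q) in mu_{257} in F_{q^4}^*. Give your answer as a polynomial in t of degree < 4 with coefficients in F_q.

e_{257}(aP+bQ,cP+dQ) = e_{257}(P,Q)^(ad-bc); with (a,b,c,d)=(98,124,9,33) this gives the det-257 law.
Hence e(P,Q) = e(P',Q')^{228} where 228 = 62^{-1} mod 257.
9-bit Miller (100000001) on E'/F_{161518269204379} with a'=118898872011087, b'=116782136020988: accumulate tangent/chord ratios at Q'+S and P'+S'.
Miller gives e_{257}(P',Q') = 74816345363209 + 75091451483673*t + 17251467180717*t^2 + 7302959643692*t^3 in F_{161518269204379^4}.
(74816345363209 + 75091451483673*t + 17251467180717*t^2 + 7302959643692*t^3)^{228} mod (161518269204379,f) = 39963797725761 + 29399645804077*t + 44545352514593*t^2 + 45429367852957*t^3.

39963797725761 + 29399645804077*t + 44545352514593*t^2 + 45429367852957*t^3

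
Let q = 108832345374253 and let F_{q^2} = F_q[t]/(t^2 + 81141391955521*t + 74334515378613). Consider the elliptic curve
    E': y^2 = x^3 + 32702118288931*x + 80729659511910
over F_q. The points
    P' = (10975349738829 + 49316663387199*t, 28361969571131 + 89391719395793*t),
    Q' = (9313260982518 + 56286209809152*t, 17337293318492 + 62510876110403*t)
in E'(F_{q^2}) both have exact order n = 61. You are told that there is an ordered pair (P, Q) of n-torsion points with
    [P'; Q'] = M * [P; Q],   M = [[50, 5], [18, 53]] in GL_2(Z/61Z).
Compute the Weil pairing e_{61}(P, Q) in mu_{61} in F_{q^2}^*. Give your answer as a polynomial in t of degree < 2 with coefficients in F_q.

The 61-Weil pairing on E[61] over F_{108832345374253} is alternating-bilinear: e_{61}(P',Q') = e_{61}(P,Q)^det(M).
Inverting 59 mod 61: 30. Thus e_{61}(P,Q) = e(P',Q')^{30}.
Build f_{61,P'} and f_{61,Q'} via the 6-bit ladder of 61=111101_2; evaluate at shifted divisors; quotient in F_{108832345374253^2}.
f_P(D_Q)/f_Q(D_P) = 53800716231658 + 35276983144736*t.
(53800716231658 + 35276983144736*t)^{30} mod (108832345374253,f) = 56935893411871 + 103680628411210*t.

56935893411871 + 103680628411210*t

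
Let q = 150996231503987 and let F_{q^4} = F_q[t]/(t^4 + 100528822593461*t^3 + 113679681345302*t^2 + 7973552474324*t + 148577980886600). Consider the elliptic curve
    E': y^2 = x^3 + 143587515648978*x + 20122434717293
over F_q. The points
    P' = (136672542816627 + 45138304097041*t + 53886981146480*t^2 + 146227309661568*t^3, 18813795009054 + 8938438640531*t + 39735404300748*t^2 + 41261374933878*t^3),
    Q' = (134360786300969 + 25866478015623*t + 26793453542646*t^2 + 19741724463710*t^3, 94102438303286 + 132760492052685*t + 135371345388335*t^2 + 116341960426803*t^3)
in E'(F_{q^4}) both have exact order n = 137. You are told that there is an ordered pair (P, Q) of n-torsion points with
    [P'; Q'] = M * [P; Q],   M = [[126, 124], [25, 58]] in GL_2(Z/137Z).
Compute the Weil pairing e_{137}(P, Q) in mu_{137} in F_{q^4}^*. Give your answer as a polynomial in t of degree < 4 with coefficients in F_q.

146517244795938 + 132400423024791*t + 28694890704577*t^2 + 102809164557204*t^3

e_{137}(aP+bQ,cP+dQ) = e_{137}(P,Q)^(ad-bc); with (a,b,c,d)=(126,124,25,58) this gives the det-137 law.
det(M) mod 137 = 98; its inverse in (Z/137)^* is 7 (check: 98*7 mod 137 = 1).
Miller loop for e_{137} over F_{150996231503987^4}: bits of 137 = 10001001; 7 double steps + 2 add steps, l/v at each.
e_{137}(P',Q') = 125104888025446 + 86795494345339*t + 122838755773772*t^2 + 94185231529472*t^3.
Finally e_{137}(P,Q) = 146517244795938 + 132400423024791*t + 28694890704577*t^2 + 102809164557204*t^3.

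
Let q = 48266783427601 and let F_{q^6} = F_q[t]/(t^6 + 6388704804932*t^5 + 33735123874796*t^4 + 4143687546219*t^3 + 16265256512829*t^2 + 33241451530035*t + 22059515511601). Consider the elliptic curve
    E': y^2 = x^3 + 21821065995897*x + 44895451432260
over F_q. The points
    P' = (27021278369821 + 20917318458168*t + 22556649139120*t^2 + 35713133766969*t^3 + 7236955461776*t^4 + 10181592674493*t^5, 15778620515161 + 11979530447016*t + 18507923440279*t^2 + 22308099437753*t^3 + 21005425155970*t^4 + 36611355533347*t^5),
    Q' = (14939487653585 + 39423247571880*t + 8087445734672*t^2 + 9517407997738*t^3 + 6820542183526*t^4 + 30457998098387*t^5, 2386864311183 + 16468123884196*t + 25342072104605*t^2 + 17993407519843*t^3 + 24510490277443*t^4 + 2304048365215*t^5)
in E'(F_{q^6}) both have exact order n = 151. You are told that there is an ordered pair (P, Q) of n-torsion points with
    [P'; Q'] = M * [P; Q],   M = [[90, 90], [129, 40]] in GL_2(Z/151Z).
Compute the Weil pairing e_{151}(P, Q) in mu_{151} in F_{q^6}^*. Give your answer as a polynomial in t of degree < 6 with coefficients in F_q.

44099194413272 + 35321409918937*t + 4576631826966*t^2 + 8368173893724*t^3 + 27935757717168*t^4 + 42471725153352*t^5

Under M = [[90,90],[129,40]] in GL_2(Z/151), e_{151}(P',Q') = e_{151}(P,Q)^(90*40-90*129 mod 151).
90*40 - 90*129 = -8010; reduced mod 151: det = 144, inverse 43.
n = 151 = (10010111)_2 (8 bits, wt 5); accumulate f_{151,P'}(Q'+S)/f_{151,P'}(S) along the 7-step ladder.
Result: e(P',Q') = 34687551664646 + 4670215392716*t + 18181254080981*t^2 + 13437063638212*t^3 + 21814428943668*t^4 + 39451511403723*t^5.
Thus e_{151}(P,Q) = 44099194413272 + 35321409918937*t + 4576631826966*t^2 + 8368173893724*t^3 + 27935757717168*t^4 + 42471725153352*t^5.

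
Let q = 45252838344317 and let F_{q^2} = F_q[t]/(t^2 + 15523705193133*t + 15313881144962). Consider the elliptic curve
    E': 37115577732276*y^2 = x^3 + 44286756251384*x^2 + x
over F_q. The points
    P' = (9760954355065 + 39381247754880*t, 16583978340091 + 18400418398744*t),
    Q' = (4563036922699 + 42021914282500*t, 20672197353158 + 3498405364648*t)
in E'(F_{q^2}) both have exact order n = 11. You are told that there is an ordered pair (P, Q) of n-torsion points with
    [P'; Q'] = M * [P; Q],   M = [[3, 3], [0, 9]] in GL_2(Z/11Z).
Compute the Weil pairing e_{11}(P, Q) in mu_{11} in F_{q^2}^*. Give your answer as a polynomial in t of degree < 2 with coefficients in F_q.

e_{11}(aP+bQ,cP+dQ) = e_{11}(P,Q)^(ad-bc); with (a,b,c,d)=(3,3,0,9) this gives the det-11 law.
Inverting 5 mod 11: 9. Thus e_{11}(P,Q) = e(P',Q')^{9}.
(x,y)|->(14145176675717x+10334214522918,14145176675717y) sends E' to y^2=x^3+6443197536748*x+38758349474925.
4-bit Miller (1011) on E'/F_{45252838344317} with a'=6443197536748, b'=38758349474925: accumulate tangent/chord ratios at Q'+S and P'+S'.
Miller gives e_{11}(P',Q') = 25292525517527 + 4425370725573*t in F_{45252838344317^2}.
e_{11}(P,Q) = (25292525517527 + 4425370725573*t)^{9} = 37734162269241 + 26133683811638*t.

37734162269241 + 26133683811638*t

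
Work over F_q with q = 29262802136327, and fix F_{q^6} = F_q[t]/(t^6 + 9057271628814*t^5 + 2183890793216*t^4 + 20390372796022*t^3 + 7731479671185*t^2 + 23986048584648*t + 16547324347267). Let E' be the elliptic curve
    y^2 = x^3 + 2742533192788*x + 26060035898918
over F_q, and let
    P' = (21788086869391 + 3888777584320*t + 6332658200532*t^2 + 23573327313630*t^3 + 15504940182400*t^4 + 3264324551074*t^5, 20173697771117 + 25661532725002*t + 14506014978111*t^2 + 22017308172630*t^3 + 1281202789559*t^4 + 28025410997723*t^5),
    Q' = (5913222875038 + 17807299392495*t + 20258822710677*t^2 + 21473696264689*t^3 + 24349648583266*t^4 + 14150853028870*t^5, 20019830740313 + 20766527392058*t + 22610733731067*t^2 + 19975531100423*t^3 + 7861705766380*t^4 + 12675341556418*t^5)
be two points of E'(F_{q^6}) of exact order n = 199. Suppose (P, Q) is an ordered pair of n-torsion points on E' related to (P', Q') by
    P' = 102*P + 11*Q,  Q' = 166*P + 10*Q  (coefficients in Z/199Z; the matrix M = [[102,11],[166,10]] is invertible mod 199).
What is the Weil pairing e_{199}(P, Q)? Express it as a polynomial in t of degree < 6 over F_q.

Under M = [[102,11],[166,10]] in GL_2(Z/199), e_{199}(P',Q') = e_{199}(P,Q)^(102*10-11*166 mod 199).
det M = 102*10 - 11*166 = -806 = 189 (mod 199); 189^{-1} = 179 (mod 199).
Miller loop for e_{199} over F_{29262802136327^6}: bits of 199 = 11000111; 7 double steps + 4 add steps, l/v at each.
So e_{199}(P',Q') = 21612596068819 + 7814351008809*t + 20381742322639*t^2 + 22405333941397*t^3 + 25118940863442*t^4 + 1586575226369*t^5.
(21612596068819 + 7814351008809*t + 20381742322639*t^2 + 22405333941397*t^3 + 25118940863442*t^4 + 1586575226369*t^5)^{179} mod (29262802136327,f) = 15339897858600 + 20168508137410*t + 9752531825908*t^2 + 6015398835002*t^3 + 12088023485655*t^4 + 12208546857156*t^5.

15339897858600 + 20168508137410*t + 9752531825908*t^2 + 6015398835002*t^3 + 12088023485655*t^4 + 12208546857156*t^5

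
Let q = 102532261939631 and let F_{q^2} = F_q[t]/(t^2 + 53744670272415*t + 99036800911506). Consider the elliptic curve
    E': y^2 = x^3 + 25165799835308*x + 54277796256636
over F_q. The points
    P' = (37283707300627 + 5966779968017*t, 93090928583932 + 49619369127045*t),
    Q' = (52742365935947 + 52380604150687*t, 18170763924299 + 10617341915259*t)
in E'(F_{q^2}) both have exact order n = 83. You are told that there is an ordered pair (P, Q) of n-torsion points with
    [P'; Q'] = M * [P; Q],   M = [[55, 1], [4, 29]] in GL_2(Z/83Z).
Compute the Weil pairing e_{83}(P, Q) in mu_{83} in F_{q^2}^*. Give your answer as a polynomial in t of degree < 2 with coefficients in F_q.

Since e_{83}(P,P)=e_{83}(Q,Q)=1 and e_{83}(Q,P)=e_{83}(P,Q)^{-1}, expanding e_{83}(55*P + 1*Q,4*P + 29*Q) leaves e(P,Q)^det(M).
Inverting 14 mod 83: 6. Thus e_{83}(P,Q) = e(P',Q')^{6}.
n = 83 = (1010011)_2 (7 bits, wt 4); accumulate f_{83,P'}(Q'+S)/f_{83,P'}(S) along the 6-step ladder.
f_P(D_Q)/f_Q(D_P) = 42133460238223 + 66691692404990*t.
Hence e(P,Q) = 39470149601960 + 74068810087434*t in F_{102532261939631^2}^*.

39470149601960 + 74068810087434*t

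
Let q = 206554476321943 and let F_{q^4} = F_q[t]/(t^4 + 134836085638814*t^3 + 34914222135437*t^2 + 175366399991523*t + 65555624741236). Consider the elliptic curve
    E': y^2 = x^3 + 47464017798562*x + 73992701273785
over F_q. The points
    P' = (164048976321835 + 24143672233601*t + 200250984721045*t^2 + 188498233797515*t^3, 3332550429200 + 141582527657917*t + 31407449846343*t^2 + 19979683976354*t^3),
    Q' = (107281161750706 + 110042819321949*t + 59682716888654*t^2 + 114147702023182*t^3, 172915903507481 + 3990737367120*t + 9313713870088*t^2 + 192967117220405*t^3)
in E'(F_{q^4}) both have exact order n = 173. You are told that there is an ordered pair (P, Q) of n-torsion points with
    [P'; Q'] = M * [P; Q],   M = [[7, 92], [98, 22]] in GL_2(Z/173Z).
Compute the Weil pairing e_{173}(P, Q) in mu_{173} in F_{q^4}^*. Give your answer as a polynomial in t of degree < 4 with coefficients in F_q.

Since e_{173}(P,P)=e_{173}(Q,Q)=1 and e_{173}(Q,P)=e_{173}(P,Q)^{-1}, expanding e_{173}(7*P + 92*Q,98*P + 22*Q) leaves e(P,Q)^det(M).
Inverting 134 mod 173: 102. Thus e_{173}(P,Q) = e(P',Q')^{102}.
8-bit Miller (10101101) on E'/F_{206554476321943} with a'=47464017798562, b'=73992701273785: accumulate tangent/chord ratios at Q'+S and P'+S'.
f_P(D_Q)/f_Q(D_P) = 32307613738684 + 126845852707964*t + 138236054936978*t^2 + 103514366750032*t^3.
Raise to 102: e(P,Q) = 22536653904027 + 12119556212961*t + 193063669332123*t^2 + 125706616042015*t^3 in mu_{173}.

22536653904027 + 12119556212961*t + 193063669332123*t^2 + 125706616042015*t^3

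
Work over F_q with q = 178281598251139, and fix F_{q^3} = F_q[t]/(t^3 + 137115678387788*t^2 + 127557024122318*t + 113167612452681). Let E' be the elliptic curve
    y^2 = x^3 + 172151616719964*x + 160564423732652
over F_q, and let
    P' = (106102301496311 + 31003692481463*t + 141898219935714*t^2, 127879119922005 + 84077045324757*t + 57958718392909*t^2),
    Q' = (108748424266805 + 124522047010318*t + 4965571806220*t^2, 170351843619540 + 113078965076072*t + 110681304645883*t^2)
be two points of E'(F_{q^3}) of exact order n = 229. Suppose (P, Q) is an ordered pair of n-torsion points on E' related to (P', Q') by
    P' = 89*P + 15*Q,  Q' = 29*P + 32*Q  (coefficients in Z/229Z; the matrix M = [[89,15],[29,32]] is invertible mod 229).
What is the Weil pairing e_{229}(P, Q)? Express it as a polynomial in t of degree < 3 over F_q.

Since e_{229}(P,P)=e_{229}(Q,Q)=1 and e_{229}(Q,P)=e_{229}(P,Q)^{-1}, expanding e_{229}(89*P + 15*Q,29*P + 32*Q) leaves e(P,Q)^det(M).
det(M) mod 229 = 123; its inverse in (Z/229)^* is 54 (check: 123*54 mod 229 = 1).
n = 229 = (11100101)_2 (8 bits, wt 5); accumulate f_{229,P'}(Q'+S)/f_{229,P'}(S) along the 7-step ladder.
e_{229}(P',Q') = 59769919199328 + 143878488186947*t + 81851204657861*t^2.
Hence e(P,Q) = 130530069881404 + 92313808491058*t + 160591958127302*t^2 in F_{178281598251139^3}^*.

130530069881404 + 92313808491058*t + 160591958127302*t^2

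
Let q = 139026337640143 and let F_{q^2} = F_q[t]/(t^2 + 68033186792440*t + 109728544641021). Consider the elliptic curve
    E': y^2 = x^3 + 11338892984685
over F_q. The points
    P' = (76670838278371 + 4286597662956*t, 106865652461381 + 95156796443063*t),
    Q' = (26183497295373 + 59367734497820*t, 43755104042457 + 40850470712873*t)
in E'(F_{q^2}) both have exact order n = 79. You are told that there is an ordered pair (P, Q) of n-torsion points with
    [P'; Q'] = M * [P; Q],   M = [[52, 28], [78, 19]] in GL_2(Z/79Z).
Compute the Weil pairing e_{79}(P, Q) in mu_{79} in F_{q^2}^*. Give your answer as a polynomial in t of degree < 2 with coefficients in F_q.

103903426179653 + 31087944134899*t

Since e_{79}(P,P)=e_{79}(Q,Q)=1 and e_{79}(Q,P)=e_{79}(P,Q)^{-1}, expanding e_{79}(52*P + 28*Q,78*P + 19*Q) leaves e(P,Q)^det(M).
Inverting 68 mod 79: 43. Thus e_{79}(P,Q) = e(P',Q')^{43}.
Build f_{79,P'} and f_{79,Q'} via the 7-bit ladder of 79=1001111_2; evaluate at shifted divisors; quotient in F_{139026337640143^2}.
Result: e(P',Q') = 62717476629238 + 127576688873016*t.
(62717476629238 + 127576688873016*t)^{43} mod (139026337640143,f) = 103903426179653 + 31087944134899*t.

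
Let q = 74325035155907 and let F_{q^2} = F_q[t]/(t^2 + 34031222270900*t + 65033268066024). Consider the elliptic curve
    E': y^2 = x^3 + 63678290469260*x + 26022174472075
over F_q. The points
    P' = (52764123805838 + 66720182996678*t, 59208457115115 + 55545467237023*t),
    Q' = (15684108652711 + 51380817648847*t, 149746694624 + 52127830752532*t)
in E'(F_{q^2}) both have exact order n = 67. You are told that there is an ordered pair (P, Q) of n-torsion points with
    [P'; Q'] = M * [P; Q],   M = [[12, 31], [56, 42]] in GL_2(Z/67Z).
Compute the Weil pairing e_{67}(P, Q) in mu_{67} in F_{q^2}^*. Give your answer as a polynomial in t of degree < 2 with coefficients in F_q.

e_{67}(aP+bQ,cP+dQ) = e_{67}(P,Q)^(ad-bc); with (a,b,c,d)=(12,31,56,42) this gives the det-67 law.
Inverting 41 mod 67: 18. Thus e_{67}(P,Q) = e(P',Q')^{18}.
Double-and-add over 1000011: 7-1 doublings, 3-1 additions; each step l_{T,T}/v_{2T} or l_{T,P'}/v at Q'+S for random S.
So e_{67}(P',Q') = 11542266429203 + 41958997454593*t.
Raise to 18: e(P,Q) = 23843540676684 + 13177016327765*t in mu_{67}.

23843540676684 + 13177016327765*t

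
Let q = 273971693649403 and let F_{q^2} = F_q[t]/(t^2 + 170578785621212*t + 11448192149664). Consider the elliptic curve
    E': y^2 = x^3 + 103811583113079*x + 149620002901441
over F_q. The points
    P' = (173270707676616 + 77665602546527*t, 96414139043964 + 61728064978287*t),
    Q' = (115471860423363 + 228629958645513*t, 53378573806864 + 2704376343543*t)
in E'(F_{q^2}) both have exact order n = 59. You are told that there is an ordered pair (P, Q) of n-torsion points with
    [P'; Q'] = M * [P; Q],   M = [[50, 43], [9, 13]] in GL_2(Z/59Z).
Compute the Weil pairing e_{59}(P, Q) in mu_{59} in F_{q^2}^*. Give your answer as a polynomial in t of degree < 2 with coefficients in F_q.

120088199129265 + 269443844076334*t

e_{59}(aP+bQ,cP+dQ) = e_{59}(P,Q)^(ad-bc); with (a,b,c,d)=(50,43,9,13) this gives the det-59 law.
50*13 - 43*9 = 263; reduced mod 59: det = 27, inverse 35.
n = 59 = (111011)_2 (6 bits, wt 5); accumulate f_{59,P'}(Q'+S)/f_{59,P'}(S) along the 5-step ladder.
Miller gives e_{59}(P',Q') = 182684950596504 + 230815821522078*t in F_{273971693649403^2}.
Thus e_{59}(P,Q) = 120088199129265 + 269443844076334*t.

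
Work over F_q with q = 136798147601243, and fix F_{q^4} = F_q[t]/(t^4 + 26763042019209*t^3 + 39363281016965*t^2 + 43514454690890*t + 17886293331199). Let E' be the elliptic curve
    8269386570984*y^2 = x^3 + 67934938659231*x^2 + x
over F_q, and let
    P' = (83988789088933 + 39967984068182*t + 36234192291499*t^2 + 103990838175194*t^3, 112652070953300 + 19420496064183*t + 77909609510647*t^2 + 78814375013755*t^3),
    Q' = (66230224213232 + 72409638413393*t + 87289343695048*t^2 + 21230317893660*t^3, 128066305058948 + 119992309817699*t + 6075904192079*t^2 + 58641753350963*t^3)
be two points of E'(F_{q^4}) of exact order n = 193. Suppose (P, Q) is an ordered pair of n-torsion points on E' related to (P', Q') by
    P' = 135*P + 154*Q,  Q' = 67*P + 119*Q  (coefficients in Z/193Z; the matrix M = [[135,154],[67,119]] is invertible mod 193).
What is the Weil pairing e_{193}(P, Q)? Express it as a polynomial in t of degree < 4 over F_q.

8435336944344 + 83562910110863*t + 19571245741828*t^2 + 99789182890109*t^3

e_{193}(aP+bQ,cP+dQ) = e_{193}(P,Q)^(ad-bc); with (a,b,c,d)=(135,154,67,119) this gives the det-193 law.
135*119 - 154*67 = 5747; reduced mod 193: det = 150, inverse 184.
Montgomery->Weierstrass: x_W = 27892498043188*x+51619853230242, y_W=27892498043188*y on F_{136798147601243}; lands on y^2=x^3+75603364837956*x+42851145921235.
8-bit Miller (11000001) on E'/F_{136798147601243} with a'=75603364837956, b'=42851145921235: accumulate tangent/chord ratios at Q'+S and P'+S'.
The quotient is 19650342295595 + 83033414201113*t + 60838234338421*t^2 + 70681686232279*t^3.
e_{193}(P,Q) = (19650342295595 + 83033414201113*t + 60838234338421*t^2 + 70681686232279*t^3)^{184} = 8435336944344 + 83562910110863*t + 19571245741828*t^2 + 99789182890109*t^3.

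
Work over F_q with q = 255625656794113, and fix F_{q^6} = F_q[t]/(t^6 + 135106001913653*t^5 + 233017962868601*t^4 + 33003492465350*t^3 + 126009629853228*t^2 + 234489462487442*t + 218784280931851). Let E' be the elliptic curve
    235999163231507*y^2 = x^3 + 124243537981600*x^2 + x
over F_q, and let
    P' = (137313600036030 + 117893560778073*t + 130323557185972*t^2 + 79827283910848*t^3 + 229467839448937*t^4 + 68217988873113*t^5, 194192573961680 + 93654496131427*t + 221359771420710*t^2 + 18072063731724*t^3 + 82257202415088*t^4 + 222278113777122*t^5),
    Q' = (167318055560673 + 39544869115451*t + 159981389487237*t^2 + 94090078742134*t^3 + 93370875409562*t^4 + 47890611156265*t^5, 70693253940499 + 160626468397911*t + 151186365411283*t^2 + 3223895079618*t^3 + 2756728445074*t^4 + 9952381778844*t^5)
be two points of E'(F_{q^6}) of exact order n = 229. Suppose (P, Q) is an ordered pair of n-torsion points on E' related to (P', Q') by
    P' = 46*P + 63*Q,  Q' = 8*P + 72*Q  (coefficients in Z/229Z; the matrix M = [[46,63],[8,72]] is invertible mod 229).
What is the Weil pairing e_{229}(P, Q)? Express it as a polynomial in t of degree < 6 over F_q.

116817464583552 + 17168094176692*t + 150225755872323*t^2 + 5080887180080*t^3 + 69572366854176*t^4 + 249643595756208*t^5

Since e_{229}(P,P)=e_{229}(Q,Q)=1 and e_{229}(Q,P)=e_{229}(P,Q)^{-1}, expanding e_{229}(46*P + 63*Q,8*P + 72*Q) leaves e(P,Q)^det(M).
det M = 46*72 - 63*8 = 2808 = 60 (mod 229); 60^{-1} = 42 (mod 229).
Undo Montgomery via alpha=62731695959403, beta=84621184146846: (a',b')=(116848368122987,55847196846377) over F_{255625656794113}.
Double-and-add over 11100101: 8-1 doublings, 5-1 additions; each step l_{T,T}/v_{2T} or l_{T,P'}/v at Q'+S for random S.
f_P(D_Q)/f_Q(D_P) = 138192342040789 + 133794881200323*t + 110115376772607*t^2 + 105136875677574*t^3 + 17867299332116*t^4 + 209177866246438*t^5.
Finally e_{229}(P,Q) = 116817464583552 + 17168094176692*t + 150225755872323*t^2 + 5080887180080*t^3 + 69572366854176*t^4 + 249643595756208*t^5.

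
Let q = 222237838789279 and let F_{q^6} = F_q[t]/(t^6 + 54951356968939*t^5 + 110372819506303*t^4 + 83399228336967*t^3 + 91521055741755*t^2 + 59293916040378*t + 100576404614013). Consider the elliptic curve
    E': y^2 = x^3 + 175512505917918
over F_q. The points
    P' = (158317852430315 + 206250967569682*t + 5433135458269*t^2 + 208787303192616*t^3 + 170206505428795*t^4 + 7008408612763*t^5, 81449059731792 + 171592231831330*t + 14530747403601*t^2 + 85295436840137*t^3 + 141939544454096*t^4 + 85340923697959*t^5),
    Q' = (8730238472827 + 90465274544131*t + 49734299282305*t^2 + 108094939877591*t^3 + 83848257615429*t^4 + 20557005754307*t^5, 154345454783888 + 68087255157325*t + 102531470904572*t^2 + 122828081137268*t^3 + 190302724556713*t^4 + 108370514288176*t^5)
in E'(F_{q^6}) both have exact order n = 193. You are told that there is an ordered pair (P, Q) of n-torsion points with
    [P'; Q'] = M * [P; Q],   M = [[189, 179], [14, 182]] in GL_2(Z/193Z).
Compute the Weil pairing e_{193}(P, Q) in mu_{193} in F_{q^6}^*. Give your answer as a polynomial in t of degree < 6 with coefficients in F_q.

The 193-Weil pairing on E[193] over F_{222237838789279} is alternating-bilinear: e_{193}(P',Q') = e_{193}(P,Q)^det(M).
det(M) mod 193 = 47; its inverse in (Z/193)^* is 115 (check: 47*115 mod 193 = 1).
n = 193 = (11000001)_2 (8 bits, wt 3); accumulate f_{193,P'}(Q'+S)/f_{193,P'}(S) along the 7-step ladder.
f_P(D_Q)/f_Q(D_P) = 164035833205217 + 19420851973984*t + 88283544615201*t^2 + 144316729532575*t^3 + 27213334471082*t^4 + 1149101821976*t^5.
Thus e_{193}(P,Q) = 121548840683078 + 85517012242591*t + 174843921836428*t^2 + 106740802860867*t^3 + 7329422106493*t^4 + 160368224381608*t^5.

121548840683078 + 85517012242591*t + 174843921836428*t^2 + 106740802860867*t^3 + 7329422106493*t^4 + 160368224381608*t^5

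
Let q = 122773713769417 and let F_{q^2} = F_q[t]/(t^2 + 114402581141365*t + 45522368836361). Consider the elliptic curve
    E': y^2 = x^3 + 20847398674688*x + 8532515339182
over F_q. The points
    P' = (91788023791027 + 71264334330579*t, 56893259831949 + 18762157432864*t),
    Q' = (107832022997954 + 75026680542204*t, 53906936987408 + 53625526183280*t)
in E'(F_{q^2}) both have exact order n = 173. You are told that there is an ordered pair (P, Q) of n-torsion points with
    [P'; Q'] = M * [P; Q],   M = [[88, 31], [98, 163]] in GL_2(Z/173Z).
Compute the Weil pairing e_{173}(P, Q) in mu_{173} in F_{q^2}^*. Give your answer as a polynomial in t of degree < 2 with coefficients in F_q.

e_{173}(aP+bQ,cP+dQ) = e_{173}(P,Q)^(ad-bc); with (a,b,c,d)=(88,31,98,163) this gives the det-173 law.
So e_{173}(P,Q) = e_{173}(P',Q')^{156}, since 61*156 = 1 mod 173.
8-bit Miller (10101101) on E'/F_{122773713769417} with a'=20847398674688, b'=8532515339182: accumulate tangent/chord ratios at Q'+S and P'+S'.
e_{173}(P',Q') = 122361426395812 + 18144687470989*t.
Thus e_{173}(P,Q) = 48958174089072 + 4500368111500*t.

48958174089072 + 4500368111500*t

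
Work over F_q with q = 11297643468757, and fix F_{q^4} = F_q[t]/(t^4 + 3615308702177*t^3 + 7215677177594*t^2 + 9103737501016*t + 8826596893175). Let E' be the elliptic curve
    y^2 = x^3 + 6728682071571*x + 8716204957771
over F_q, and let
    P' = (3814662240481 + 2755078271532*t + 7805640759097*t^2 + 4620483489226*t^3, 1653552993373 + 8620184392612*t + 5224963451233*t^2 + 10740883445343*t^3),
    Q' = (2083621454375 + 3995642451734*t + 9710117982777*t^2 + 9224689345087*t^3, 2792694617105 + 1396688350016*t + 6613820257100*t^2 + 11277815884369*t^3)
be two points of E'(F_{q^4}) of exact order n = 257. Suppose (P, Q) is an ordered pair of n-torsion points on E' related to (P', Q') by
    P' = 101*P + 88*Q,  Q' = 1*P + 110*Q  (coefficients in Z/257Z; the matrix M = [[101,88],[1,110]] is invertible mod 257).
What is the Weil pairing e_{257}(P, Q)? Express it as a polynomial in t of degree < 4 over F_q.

e_{257}(aP+bQ,cP+dQ) = e_{257}(P,Q)^(ad-bc); with (a,b,c,d)=(101,88,1,110) this gives the det-257 law.
det(M) mod 257 = 228; its inverse in (Z/257)^* is 62 (check: 228*62 mod 257 = 1).
9-bit Miller (100000001) on E'/F_{11297643468757} with a'=6728682071571, b'=8716204957771: accumulate tangent/chord ratios at Q'+S and P'+S'.
So e_{257}(P',Q') = 5275921847969 + 9311638157763*t + 3844200435253*t^2 + 3320793886296*t^3.
Hence e(P,Q) = 1652334882177 + 9930689807000*t + 7194421731426*t^2 + 124608028885*t^3 in F_{11297643468757^4}^*.

1652334882177 + 9930689807000*t + 7194421731426*t^2 + 124608028885*t^3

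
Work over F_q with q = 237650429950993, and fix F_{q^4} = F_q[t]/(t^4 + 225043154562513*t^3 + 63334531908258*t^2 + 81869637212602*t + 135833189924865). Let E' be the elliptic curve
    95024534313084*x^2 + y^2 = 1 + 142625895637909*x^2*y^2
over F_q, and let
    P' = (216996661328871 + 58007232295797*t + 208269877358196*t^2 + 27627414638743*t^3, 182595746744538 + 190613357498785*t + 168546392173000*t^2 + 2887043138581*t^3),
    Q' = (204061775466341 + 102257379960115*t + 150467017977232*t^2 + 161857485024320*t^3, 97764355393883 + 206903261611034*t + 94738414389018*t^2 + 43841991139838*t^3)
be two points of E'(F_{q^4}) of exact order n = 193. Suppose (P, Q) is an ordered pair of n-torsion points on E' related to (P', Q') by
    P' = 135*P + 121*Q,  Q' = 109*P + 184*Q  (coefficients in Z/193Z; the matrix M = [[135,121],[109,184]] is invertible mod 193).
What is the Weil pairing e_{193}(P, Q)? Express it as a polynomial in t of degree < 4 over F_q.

Under M = [[135,121],[109,184]] in GL_2(Z/193), e_{193}(P',Q') = e_{193}(P,Q)^(135*184-121*109 mod 193).
Hence e(P,Q) = e(P',Q')^{87} where 87 = 71^{-1} mod 193.
Map (x,y)_Ed via u=(1+y)/(1-y), v=(1+y)/((1-y)x) to Montgomery A=0,B=10828705406623; then to (a',b')=(133811460684090,0).
n = 193 = (11000001)_2 (8 bits, wt 3); accumulate f_{193,P'}(Q'+S)/f_{193,P'}(S) along the 7-step ladder.
e_{193}(P',Q') = 174865901788656 + 211715940351432*t + 176354865079922*t^2 + 54663397464914*t^3.
Raise to 87: e(P,Q) = 158176426523794 + 2245814029482*t + 189077644319715*t^2 + 5800483703239*t^3 in mu_{193}.

158176426523794 + 2245814029482*t + 189077644319715*t^2 + 5800483703239*t^3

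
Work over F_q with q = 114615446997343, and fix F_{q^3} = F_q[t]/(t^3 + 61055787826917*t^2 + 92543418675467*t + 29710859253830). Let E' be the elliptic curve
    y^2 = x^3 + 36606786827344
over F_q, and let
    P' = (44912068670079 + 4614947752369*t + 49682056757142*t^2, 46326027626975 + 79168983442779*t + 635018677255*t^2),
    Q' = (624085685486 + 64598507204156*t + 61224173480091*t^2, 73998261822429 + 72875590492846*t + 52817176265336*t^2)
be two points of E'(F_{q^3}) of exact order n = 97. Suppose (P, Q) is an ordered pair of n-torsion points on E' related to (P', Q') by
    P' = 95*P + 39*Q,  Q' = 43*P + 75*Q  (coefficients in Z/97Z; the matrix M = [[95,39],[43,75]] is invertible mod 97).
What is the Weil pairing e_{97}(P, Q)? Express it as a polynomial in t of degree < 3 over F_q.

33048221992332 + 104402352388043*t + 59117736562447*t^2

Under M = [[95,39],[43,75]] in GL_2(Z/97), e_{97}(P',Q') = e_{97}(P,Q)^(95*75-39*43 mod 97).
So e_{97}(P,Q) = e_{97}(P',Q')^{91}, since 16*91 = 1 mod 97.
Double-and-add over 1100001: 7-1 doublings, 3-1 additions; each step l_{T,T}/v_{2T} or l_{T,P'}/v at Q'+S for random S.
Result: e(P',Q') = 28150833210013 + 77704164976216*t + 52794437170080*t^2.
Thus e_{97}(P,Q) = 33048221992332 + 104402352388043*t + 59117736562447*t^2.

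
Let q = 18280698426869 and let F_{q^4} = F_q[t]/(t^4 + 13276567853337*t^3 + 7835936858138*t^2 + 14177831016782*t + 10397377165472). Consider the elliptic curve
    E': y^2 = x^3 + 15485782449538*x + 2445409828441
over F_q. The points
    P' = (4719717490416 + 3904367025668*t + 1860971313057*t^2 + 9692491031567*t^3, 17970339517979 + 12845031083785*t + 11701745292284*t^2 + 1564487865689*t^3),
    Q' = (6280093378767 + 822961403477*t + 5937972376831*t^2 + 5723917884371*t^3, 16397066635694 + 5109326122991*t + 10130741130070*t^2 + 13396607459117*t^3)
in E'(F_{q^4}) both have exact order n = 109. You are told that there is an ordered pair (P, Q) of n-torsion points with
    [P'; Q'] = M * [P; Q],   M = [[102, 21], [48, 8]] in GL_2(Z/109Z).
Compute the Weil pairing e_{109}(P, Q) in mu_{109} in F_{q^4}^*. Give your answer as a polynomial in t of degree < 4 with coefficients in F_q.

2617249588803 + 1480111465502*t + 12110418798084*t^2 + 7946469078004*t^3

e_{109} is bilinear + alternating on E[109], so e_{109}(102*P + 21*Q, 48*P + 8*Q) = e_{109}(P,Q)^(102*8-21*48).
det(M) mod 109 = 26; its inverse in (Z/109)^* is 21 (check: 26*21 mod 109 = 1).
n = 109 = (1101101)_2 (7 bits, wt 5); accumulate f_{109,P'}(Q'+S)/f_{109,P'}(S) along the 6-step ladder.
Result: e(P',Q') = 5682975574585 + 5197001780624*t + 18066446507431*t^2 + 3626359843085*t^3.
Finally e_{109}(P,Q) = 2617249588803 + 1480111465502*t + 12110418798084*t^2 + 7946469078004*t^3.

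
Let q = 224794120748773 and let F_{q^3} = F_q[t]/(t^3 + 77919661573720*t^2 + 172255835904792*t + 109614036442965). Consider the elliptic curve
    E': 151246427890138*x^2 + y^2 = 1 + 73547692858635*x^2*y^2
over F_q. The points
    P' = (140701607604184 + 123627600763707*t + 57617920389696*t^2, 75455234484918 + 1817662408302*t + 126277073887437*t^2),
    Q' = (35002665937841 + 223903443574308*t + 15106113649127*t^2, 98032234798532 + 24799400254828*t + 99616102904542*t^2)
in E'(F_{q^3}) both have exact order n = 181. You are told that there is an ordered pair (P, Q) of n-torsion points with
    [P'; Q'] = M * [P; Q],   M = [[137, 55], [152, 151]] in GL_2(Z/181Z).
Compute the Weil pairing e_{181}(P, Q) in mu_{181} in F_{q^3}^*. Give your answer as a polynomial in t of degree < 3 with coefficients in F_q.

Alternating bilinearity on E[181] (values in mu_{181} in F_{224794120748773^3}) gives e(P',Q') = e(P,Q)^det(M).
137*151 - 55*152 = 12327; reduced mod 181: det = 19, inverse 162.
Map (x,y)_Ed via u=(1+y)/(1-y), v=(1+y)/((1-y)x) to Montgomery A=0,B=47514912096544; then to (a',b')=(50923364434311,0).
8-bit Miller (10110101) on E'/F_{224794120748773} with a'=50923364434311, b'=0: accumulate tangent/chord ratios at Q'+S and P'+S'.
e_{181}(P',Q') = 211468899145348 + 148268451896562*t + 17611954691225*t^2.
Thus e_{181}(P,Q) = 9204373347849 + 132587126672906*t + 80840987514639*t^2.

9204373347849 + 132587126672906*t + 80840987514639*t^2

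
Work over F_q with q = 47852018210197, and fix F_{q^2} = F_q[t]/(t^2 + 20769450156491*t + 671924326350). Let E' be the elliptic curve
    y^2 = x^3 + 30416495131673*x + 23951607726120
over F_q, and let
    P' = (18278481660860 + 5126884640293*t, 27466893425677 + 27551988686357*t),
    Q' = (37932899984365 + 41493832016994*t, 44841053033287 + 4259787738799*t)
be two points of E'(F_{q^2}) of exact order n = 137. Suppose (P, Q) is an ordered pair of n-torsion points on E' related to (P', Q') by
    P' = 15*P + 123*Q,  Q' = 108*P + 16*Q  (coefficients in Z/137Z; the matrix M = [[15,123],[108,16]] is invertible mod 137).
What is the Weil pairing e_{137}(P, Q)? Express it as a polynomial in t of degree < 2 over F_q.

46629305442090 + 47512467616341*t

Alternating bilinearity on E[137] (values in mu_{137} in F_{47852018210197^2}) gives e(P',Q') = e(P,Q)^det(M).
det M = 15*16 - 123*108 = -13044 = 108 (mod 137); 108^{-1} = 85 (mod 137).
8-bit Miller (10001001) on E'/F_{47852018210197} with a'=30416495131673, b'=23951607726120: accumulate tangent/chord ratios at Q'+S and P'+S'.
e_{137}(P',Q') = 29730429157295 + 11906820409825*t.
(29730429157295 + 11906820409825*t)^{85} mod (47852018210197,f) = 46629305442090 + 47512467616341*t.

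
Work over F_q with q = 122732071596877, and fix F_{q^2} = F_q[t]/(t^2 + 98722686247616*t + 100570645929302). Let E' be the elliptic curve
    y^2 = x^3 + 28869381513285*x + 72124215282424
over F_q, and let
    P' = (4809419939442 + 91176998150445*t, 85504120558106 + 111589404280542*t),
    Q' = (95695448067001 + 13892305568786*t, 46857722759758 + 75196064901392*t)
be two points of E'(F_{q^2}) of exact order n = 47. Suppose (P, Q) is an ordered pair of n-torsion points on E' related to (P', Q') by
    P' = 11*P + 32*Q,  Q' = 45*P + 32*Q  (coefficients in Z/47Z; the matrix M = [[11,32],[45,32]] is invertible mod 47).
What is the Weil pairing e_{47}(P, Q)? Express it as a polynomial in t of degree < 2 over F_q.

20401950620924 + 68391426562299*t

Since e_{47}(P,P)=e_{47}(Q,Q)=1 and e_{47}(Q,P)=e_{47}(P,Q)^{-1}, expanding e_{47}(11*P + 32*Q,45*P + 32*Q) leaves e(P,Q)^det(M).
11*32 - 32*45 = -1088; reduced mod 47: det = 40, inverse 20.
n = 47 = (101111)_2 (6 bits, wt 5); accumulate f_{47,P'}(Q'+S)/f_{47,P'}(S) along the 5-step ladder.
e_{47}(P',Q') = 60745831424660 + 6338598784622*t.
Raise to 20: e(P,Q) = 20401950620924 + 68391426562299*t in mu_{47}.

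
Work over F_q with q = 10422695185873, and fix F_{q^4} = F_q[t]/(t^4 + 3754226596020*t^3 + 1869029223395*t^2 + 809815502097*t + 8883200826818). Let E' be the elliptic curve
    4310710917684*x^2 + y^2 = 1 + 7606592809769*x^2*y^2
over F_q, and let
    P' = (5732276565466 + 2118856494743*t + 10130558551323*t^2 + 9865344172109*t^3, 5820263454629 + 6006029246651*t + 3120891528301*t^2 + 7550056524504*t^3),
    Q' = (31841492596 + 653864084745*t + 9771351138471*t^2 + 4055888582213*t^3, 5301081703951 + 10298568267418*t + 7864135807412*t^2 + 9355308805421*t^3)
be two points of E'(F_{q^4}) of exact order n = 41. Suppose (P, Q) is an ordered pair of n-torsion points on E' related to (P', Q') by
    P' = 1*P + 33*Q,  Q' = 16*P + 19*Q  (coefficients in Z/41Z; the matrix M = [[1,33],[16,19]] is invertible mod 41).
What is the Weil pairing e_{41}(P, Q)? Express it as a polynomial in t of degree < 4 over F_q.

Alternating bilinearity on E[41] (values in mu_{41} in F_{10422695185873^4}) gives e(P',Q') = e(P,Q)^det(M).
det(M) mod 41 = 24; its inverse in (Z/41)^* is 12 (check: 24*12 mod 41 = 1).
Edwards a_E,d_E -> Montgomery A=4238072679237,B=7684591016614 -> Weierstrass 4273365870300,7972173957562 via alpha=3723333152221,beta=1781703323447.
Build f_{41,P'} and f_{41,Q'} via the 6-bit ladder of 41=101001_2; evaluate at shifted divisors; quotient in F_{10422695185873^4}.
So e_{41}(P',Q') = 3043310192532 + 2553484826629*t + 7296054757503*t^2 + 4131056511964*t^3.
(3043310192532 + 2553484826629*t + 7296054757503*t^2 + 4131056511964*t^3)^{12} mod (10422695185873,f) = 1185518795195 + 5805220503145*t + 8392828387901*t^2 + 5348551387901*t^3.

1185518795195 + 5805220503145*t + 8392828387901*t^2 + 5348551387901*t^3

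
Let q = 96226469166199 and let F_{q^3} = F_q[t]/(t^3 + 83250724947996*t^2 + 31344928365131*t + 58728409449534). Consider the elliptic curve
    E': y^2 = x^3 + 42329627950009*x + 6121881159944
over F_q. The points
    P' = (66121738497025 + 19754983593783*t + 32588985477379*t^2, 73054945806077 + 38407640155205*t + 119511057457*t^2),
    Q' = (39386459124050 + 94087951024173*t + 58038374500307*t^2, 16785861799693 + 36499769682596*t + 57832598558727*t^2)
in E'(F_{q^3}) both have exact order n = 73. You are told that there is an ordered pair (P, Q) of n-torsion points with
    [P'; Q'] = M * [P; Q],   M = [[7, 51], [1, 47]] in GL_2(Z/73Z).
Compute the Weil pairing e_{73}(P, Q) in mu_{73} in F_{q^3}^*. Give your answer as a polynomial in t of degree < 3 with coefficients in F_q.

Since e_{73}(P,P)=e_{73}(Q,Q)=1 and e_{73}(Q,P)=e_{73}(P,Q)^{-1}, expanding e_{73}(7*P + 51*Q,1*P + 47*Q) leaves e(P,Q)^det(M).
det M = 7*47 - 51*1 = 278 = 59 (mod 73); 59^{-1} = 26 (mod 73).
n = 73 = (1001001)_2 (7 bits, wt 3); accumulate f_{73,P'}(Q'+S)/f_{73,P'}(S) along the 6-step ladder.
e_{73}(P',Q') = 35844294661252 + 4699561105149*t + 17780747021241*t^2.
Raise to 26: e(P,Q) = 47040500498898 + 73113172639888*t + 75984045158629*t^2 in mu_{73}.

47040500498898 + 73113172639888*t + 75984045158629*t^2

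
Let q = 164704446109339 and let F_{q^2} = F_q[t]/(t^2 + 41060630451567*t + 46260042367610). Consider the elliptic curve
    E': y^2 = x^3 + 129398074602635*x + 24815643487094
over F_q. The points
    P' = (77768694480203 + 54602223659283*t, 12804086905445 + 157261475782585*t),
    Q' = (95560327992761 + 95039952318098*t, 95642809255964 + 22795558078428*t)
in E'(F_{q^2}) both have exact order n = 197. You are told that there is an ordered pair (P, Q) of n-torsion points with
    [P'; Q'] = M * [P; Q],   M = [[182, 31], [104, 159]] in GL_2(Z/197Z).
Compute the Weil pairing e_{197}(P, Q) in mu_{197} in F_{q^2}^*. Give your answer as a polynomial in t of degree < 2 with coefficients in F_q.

128213161969463 + 156229032969062*t

e_{197} is bilinear + alternating on E[197], so e_{197}(182*P + 31*Q, 104*P + 159*Q) = e_{197}(P,Q)^(182*159-31*104).
182*159 - 31*104 = 25714; reduced mod 197: det = 104, inverse 36.
Double-and-add over 11000101: 8-1 doublings, 4-1 additions; each step l_{T,T}/v_{2T} or l_{T,P'}/v at Q'+S for random S.
Miller gives e_{197}(P',Q') = 100439625982735 + 126124217855996*t in F_{164704446109339^2}.
Hence e(P,Q) = 128213161969463 + 156229032969062*t in F_{164704446109339^2}^*.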